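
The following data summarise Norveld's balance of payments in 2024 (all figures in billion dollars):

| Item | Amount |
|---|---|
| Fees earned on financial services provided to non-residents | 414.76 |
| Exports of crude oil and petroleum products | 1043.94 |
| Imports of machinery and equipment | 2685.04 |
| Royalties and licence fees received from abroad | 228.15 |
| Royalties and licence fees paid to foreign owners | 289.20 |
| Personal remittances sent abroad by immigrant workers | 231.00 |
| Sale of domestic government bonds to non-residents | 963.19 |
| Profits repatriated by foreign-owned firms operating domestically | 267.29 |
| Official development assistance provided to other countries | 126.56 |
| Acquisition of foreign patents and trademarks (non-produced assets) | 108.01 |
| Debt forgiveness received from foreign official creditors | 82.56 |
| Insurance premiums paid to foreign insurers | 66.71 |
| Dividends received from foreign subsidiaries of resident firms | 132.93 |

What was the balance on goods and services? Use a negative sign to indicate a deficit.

-1354.10

Goods: -2685.04 + 1043.94 = -1641.10
Services: 414.76 - 66.71 + 228.15 - 289.20 = 287.00
Trade balance = -1641.10 + 287.00 = -1354.10
(Excluded from the trade balance — secondary income: personal remittances sent abroad by immigrant workers 231.00, official development assistance provided to other countries 126.56; financial account: sale of domestic government bonds to non-residents 963.19; primary income: profits repatriated by foreign-owned firms operating domestically 267.29, dividends received from foreign subsidiaries of resident firms 132.93; capital account: acquisition of foreign patents and trademarks (non-produced assets) 108.01, debt forgiveness received from foreign official creditors 82.56.)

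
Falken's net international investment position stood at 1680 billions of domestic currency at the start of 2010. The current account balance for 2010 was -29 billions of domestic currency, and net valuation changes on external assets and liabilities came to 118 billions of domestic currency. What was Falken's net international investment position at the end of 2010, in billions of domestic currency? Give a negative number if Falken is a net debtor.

1769

Change in NIIP = current account + net valuation change = -29 + 118 = 89
End-of-year NIIP = 1680 + 89 = 1769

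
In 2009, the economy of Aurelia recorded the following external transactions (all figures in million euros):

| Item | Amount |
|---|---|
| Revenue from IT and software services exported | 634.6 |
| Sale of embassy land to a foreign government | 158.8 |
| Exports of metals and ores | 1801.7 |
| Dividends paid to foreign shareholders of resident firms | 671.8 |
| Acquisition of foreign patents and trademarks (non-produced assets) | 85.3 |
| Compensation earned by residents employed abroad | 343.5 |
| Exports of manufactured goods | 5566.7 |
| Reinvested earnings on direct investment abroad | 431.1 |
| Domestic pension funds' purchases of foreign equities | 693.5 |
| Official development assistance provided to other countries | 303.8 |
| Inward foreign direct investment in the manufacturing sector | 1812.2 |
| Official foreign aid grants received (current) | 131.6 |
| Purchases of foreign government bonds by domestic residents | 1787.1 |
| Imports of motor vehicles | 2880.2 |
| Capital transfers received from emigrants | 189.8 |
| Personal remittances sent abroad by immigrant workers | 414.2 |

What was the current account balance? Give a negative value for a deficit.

4639.2

Goods: 5566.7 - 2880.2 + 1801.7 = 4488.2
Services: 634.6
Primary income: 431.1 - 671.8 + 343.5 = 102.8
Secondary income: 131.6 - 303.8 - 414.2 = -586.4
Current account = 4488.2 + 634.6 + 102.8 + (-586.4) = 4639.2
(Excluded from the current account — capital account: sale of embassy land to a foreign government 158.8, acquisition of foreign patents and trademarks (non-produced assets) 85.3, capital transfers received from emigrants 189.8; financial account: domestic pension funds' purchases of foreign equities 693.5, inward foreign direct investment in the manufacturing sector 1812.2, purchases of foreign government bonds by domestic residents 1787.1.)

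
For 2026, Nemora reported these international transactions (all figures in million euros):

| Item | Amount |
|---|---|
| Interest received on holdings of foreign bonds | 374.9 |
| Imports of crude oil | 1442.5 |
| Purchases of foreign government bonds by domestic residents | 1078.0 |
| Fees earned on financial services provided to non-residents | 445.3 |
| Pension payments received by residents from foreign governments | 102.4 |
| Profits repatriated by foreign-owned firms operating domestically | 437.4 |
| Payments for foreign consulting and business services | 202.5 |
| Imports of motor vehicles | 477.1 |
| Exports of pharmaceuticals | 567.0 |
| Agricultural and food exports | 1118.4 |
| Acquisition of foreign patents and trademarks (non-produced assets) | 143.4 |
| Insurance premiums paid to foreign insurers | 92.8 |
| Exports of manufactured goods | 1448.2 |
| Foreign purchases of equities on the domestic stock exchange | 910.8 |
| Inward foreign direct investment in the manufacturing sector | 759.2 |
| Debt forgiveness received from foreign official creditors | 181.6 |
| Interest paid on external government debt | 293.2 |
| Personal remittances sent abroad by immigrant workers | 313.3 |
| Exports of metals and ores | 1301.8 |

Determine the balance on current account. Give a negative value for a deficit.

Goods: -1442.5 + 1448.2 + 1301.8 + 1118.4 + 567.0 - 477.1 = 2515.8
Services: 445.3 - 92.8 - 202.5 = 150.0
Primary income: 374.9 - 437.4 - 293.2 = -355.7
Secondary income: -313.3 + 102.4 = -210.9
Current account = 2515.8 + 150.0 + (-355.7) + (-210.9) = 2099.2
(Excluded from the current account — financial account: purchases of foreign government bonds by domestic residents 1078.0, foreign purchases of equities on the domestic stock exchange 910.8, inward foreign direct investment in the manufacturing sector 759.2; capital account: acquisition of foreign patents and trademarks (non-produced assets) 143.4, debt forgiveness received from foreign official creditors 181.6.)

2099.2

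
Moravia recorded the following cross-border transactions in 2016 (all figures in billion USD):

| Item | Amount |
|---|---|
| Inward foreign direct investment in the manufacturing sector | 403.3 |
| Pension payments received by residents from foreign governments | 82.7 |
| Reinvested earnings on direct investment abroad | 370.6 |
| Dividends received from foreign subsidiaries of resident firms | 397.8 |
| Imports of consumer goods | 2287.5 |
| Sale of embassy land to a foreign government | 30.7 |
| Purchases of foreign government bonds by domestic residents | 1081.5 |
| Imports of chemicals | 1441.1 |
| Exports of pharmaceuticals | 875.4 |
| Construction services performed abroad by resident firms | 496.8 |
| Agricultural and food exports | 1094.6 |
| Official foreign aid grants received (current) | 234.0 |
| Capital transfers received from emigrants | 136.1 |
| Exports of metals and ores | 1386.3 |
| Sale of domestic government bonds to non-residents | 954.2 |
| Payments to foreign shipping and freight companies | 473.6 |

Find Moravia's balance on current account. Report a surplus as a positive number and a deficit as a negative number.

736.0

Goods: 1386.3 - 1441.1 + 1094.6 + 875.4 - 2287.5 = -372.3
Services: -473.6 + 496.8 = 23.2
Primary income: 370.6 + 397.8 = 768.4
Secondary income: 82.7 + 234.0 = 316.7
Current account = (-372.3) + 23.2 + 768.4 + 316.7 = 736.0
(Excluded from the current account — financial account: inward foreign direct investment in the manufacturing sector 403.3, purchases of foreign government bonds by domestic residents 1081.5, sale of domestic government bonds to non-residents 954.2; capital account: sale of embassy land to a foreign government 30.7, capital transfers received from emigrants 136.1.)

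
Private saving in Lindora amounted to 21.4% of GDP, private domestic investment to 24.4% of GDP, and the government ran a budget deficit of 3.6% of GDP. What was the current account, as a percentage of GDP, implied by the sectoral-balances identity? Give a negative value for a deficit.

-6.6

By the sectoral-balances identity, CA = (S_private - I) + (T - G).
Private balance = 21.4 - 24.4 = -3.0
Government balance (T - G) = -3.6
CA = -3.0 + (-3.6) = -6.6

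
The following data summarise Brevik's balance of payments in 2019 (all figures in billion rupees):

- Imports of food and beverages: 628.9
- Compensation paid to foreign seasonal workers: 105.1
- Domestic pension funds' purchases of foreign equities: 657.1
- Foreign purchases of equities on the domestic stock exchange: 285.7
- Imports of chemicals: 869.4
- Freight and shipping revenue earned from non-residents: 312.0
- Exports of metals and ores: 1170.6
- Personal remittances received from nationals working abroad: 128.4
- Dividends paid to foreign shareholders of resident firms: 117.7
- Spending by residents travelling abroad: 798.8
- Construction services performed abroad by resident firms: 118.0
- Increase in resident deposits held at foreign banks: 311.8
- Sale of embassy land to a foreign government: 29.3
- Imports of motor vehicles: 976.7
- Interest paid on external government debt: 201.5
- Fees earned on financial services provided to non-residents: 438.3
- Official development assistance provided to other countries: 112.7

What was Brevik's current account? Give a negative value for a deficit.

Goods: 1170.6 - 628.9 - 869.4 - 976.7 = -1304.4
Services: 438.3 + 312.0 + 118.0 - 798.8 = 69.5
Primary income: -105.1 - 117.7 - 201.5 = -424.3
Secondary income: 128.4 - 112.7 = 15.7
Current account = (-1304.4) + 69.5 + (-424.3) + 15.7 = -1643.5
(Excluded from the current account — financial account: domestic pension funds' purchases of foreign equities 657.1, foreign purchases of equities on the domestic stock exchange 285.7, increase in resident deposits held at foreign banks 311.8; capital account: sale of embassy land to a foreign government 29.3.)

-1643.5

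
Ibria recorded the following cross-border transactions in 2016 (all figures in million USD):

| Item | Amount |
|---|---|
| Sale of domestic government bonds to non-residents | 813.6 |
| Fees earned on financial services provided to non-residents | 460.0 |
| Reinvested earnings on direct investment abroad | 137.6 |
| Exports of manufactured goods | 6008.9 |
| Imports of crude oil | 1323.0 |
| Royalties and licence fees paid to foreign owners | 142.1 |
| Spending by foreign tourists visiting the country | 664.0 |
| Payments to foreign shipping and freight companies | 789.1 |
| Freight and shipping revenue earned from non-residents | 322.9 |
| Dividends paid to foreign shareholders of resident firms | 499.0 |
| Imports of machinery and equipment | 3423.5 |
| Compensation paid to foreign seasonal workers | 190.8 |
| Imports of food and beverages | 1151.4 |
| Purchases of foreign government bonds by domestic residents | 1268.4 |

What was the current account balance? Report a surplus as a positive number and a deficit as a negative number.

74.5

Goods: -1323.0 - 1151.4 - 3423.5 + 6008.9 = 111.0
Services: -142.1 - 789.1 + 664.0 + 460.0 + 322.9 = 515.7
Primary income: 137.6 - 190.8 - 499.0 = -552.2
Current account = 111.0 + 515.7 + (-552.2) = 74.5
(Excluded from the current account — financial account: sale of domestic government bonds to non-residents 813.6, purchases of foreign government bonds by domestic residents 1268.4.)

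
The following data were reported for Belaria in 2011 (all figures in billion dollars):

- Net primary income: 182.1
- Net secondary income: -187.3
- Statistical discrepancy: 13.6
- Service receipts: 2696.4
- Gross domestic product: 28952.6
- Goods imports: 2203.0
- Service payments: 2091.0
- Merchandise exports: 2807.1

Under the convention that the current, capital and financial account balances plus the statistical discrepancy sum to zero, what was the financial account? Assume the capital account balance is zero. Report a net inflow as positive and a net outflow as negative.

-1217.9

Goods balance = 2807.1 - 2203.0 = 604.1
Services balance = 2696.4 - 2091.0 = 605.4
Trade balance (goods + services) = 604.1 + 605.4 = 1209.5
Net primary income = 182.1
Net secondary income = -187.3
Current account = 1209.5 + 182.1 + (-187.3) = 1204.3
Financial account = -(1204.3 + 13.6) = -1217.9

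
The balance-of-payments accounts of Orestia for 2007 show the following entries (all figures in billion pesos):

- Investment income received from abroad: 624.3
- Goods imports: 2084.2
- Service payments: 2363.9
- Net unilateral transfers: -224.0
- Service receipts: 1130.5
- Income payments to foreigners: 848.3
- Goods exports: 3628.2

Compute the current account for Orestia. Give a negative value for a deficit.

Goods balance = 3628.2 - 2084.2 = 1544.0
Services balance = 1130.5 - 2363.9 = -1233.4
Trade balance (goods + services) = 1544.0 + (-1233.4) = 310.6
Net primary income = 624.3 - 848.3 = -224.0
Net secondary income = -224.0
Current account = 310.6 + (-224.0) + (-224.0) = -137.4

-137.4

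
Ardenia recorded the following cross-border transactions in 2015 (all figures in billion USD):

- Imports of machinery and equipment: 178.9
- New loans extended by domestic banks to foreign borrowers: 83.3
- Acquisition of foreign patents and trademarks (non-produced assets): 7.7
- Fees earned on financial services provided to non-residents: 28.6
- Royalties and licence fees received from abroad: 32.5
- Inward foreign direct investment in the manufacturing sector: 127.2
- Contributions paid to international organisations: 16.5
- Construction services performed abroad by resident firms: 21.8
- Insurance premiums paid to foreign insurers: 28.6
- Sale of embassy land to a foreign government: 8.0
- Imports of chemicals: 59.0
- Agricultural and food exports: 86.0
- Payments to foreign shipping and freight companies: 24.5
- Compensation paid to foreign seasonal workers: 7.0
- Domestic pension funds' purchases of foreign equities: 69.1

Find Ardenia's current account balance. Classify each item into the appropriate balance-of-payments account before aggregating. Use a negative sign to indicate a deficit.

Goods: -178.9 + 86.0 - 59.0 = -151.9
Services: -28.6 + 32.5 + 28.6 - 24.5 + 21.8 = 29.8
Primary income: -7.0
Secondary income: -16.5
Current account = (-151.9) + 29.8 + (-7.0) + (-16.5) = -145.6
(Excluded from the current account — financial account: new loans extended by domestic banks to foreign borrowers 83.3, inward foreign direct investment in the manufacturing sector 127.2, domestic pension funds' purchases of foreign equities 69.1; capital account: acquisition of foreign patents and trademarks (non-produced assets) 7.7, sale of embassy land to a foreign government 8.0.)

-145.6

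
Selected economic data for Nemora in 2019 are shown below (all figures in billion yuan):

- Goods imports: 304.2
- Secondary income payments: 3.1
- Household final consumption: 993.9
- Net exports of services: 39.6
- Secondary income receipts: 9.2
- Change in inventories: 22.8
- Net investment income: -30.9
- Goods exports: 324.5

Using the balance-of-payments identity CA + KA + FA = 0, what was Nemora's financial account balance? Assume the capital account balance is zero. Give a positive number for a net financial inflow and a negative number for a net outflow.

Goods balance = 324.5 - 304.2 = 20.3
Services balance = 39.6
Trade balance (goods + services) = 20.3 + 39.6 = 59.9
Net primary income = -30.9
Net secondary income = 9.2 - 3.1 = 6.1
Current account = 59.9 + (-30.9) + 6.1 = 35.1
Financial account = -(35.1) = -35.1

-35.1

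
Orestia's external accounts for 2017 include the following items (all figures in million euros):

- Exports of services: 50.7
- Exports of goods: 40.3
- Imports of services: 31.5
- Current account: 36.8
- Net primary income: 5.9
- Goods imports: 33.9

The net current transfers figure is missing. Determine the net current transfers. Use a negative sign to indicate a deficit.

5.3

Current account = goods balance + services balance + net primary income + net secondary income
Sum of the known components = 31.5
Net current transfers = CA - (known components) = 36.8 - 31.5 = 5.3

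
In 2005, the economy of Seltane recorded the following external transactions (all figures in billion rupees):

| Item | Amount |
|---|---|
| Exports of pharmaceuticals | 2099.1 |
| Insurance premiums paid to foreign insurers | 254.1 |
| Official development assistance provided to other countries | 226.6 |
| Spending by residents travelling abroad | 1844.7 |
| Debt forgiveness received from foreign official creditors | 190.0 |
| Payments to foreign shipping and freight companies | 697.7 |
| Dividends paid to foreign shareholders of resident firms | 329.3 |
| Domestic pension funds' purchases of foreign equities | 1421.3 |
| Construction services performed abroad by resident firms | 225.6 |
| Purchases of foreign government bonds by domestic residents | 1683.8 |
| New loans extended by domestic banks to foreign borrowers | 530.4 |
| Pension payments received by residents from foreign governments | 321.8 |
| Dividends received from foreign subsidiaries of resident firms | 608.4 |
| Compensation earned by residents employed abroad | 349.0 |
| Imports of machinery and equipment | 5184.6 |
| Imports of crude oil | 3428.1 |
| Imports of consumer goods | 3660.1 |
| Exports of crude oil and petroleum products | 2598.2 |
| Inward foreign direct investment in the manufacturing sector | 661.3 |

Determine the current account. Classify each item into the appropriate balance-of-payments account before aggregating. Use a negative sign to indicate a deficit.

-9423.1

Goods: 2598.2 - 5184.6 - 3428.1 + 2099.1 - 3660.1 = -7575.5
Services: -1844.7 - 254.1 - 697.7 + 225.6 = -2570.9
Primary income: -329.3 + 608.4 + 349.0 = 628.1
Secondary income: -226.6 + 321.8 = 95.2
Current account = (-7575.5) + (-2570.9) + 628.1 + 95.2 = -9423.1
(Excluded from the current account — capital account: debt forgiveness received from foreign official creditors 190.0; financial account: domestic pension funds' purchases of foreign equities 1421.3, purchases of foreign government bonds by domestic residents 1683.8, new loans extended by domestic banks to foreign borrowers 530.4, inward foreign direct investment in the manufacturing sector 661.3.)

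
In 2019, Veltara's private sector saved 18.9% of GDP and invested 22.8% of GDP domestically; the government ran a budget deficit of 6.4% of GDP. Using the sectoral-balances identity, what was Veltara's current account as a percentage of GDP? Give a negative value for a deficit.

-10.3

By the sectoral-balances identity, CA = (S_private - I) + (T - G).
Private balance = 18.9 - 22.8 = -3.9
Government balance (T - G) = -6.4
CA = -3.9 + (-6.4) = -10.3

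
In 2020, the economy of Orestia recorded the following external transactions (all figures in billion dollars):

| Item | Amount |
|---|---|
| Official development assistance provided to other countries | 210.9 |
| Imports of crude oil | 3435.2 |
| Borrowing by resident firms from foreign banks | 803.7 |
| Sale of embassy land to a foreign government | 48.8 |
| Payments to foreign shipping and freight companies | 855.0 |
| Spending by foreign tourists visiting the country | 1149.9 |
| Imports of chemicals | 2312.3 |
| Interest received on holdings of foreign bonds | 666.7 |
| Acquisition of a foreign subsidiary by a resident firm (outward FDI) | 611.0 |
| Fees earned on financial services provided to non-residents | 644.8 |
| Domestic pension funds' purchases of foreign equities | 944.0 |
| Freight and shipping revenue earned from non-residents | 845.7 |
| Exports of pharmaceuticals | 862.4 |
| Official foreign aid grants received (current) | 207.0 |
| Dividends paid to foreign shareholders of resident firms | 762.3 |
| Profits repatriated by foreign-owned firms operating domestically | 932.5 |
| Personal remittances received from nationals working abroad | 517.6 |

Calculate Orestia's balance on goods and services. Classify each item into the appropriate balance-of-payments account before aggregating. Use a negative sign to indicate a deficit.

Goods: -3435.2 + 862.4 - 2312.3 = -4885.1
Services: -855.0 + 644.8 + 1149.9 + 845.7 = 1785.4
Trade balance = -4885.1 + 1785.4 = -3099.7
(Excluded from the trade balance — secondary income: official development assistance provided to other countries 210.9, official foreign aid grants received (current) 207.0, personal remittances received from nationals working abroad 517.6; financial account: borrowing by resident firms from foreign banks 803.7, acquisition of a foreign subsidiary by a resident firm (outward FDI) 611.0, domestic pension funds' purchases of foreign equities 944.0; capital account: sale of embassy land to a foreign government 48.8; primary income: interest received on holdings of foreign bonds 666.7, dividends paid to foreign shareholders of resident firms 762.3, profits repatriated by foreign-owned firms operating domestically 932.5.)

-3099.7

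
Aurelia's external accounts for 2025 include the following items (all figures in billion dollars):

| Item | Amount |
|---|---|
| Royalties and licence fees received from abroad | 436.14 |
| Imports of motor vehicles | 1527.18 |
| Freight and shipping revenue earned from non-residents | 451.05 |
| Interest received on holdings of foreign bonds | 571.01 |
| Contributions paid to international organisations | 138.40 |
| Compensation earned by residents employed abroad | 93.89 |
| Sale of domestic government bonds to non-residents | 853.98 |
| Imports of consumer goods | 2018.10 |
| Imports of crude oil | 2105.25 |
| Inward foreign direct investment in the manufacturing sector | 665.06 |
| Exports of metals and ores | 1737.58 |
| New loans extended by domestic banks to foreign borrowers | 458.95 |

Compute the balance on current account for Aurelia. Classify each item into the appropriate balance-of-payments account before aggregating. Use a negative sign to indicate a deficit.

Goods: 1737.58 - 1527.18 - 2105.25 - 2018.10 = -3912.95
Services: 436.14 + 451.05 = 887.19
Primary income: 571.01 + 93.89 = 664.90
Secondary income: -138.40
Current account = (-3912.95) + 887.19 + 664.90 + (-138.40) = -2499.26
(Excluded from the current account — financial account: sale of domestic government bonds to non-residents 853.98, inward foreign direct investment in the manufacturing sector 665.06, new loans extended by domestic banks to foreign borrowers 458.95.)

-2499.26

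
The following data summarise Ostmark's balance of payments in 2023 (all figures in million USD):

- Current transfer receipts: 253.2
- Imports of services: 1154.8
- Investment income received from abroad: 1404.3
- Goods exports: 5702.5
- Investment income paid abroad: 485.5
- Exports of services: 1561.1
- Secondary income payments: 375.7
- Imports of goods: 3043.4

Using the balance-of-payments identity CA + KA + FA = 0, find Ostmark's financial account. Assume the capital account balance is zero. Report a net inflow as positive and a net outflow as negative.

-3861.7

Goods balance = 5702.5 - 3043.4 = 2659.1
Services balance = 1561.1 - 1154.8 = 406.3
Trade balance (goods + services) = 2659.1 + 406.3 = 3065.4
Net primary income = 1404.3 - 485.5 = 918.8
Net secondary income = 253.2 - 375.7 = -122.5
Current account = 3065.4 + 918.8 + (-122.5) = 3861.7
Financial account = -(3861.7) = -3861.7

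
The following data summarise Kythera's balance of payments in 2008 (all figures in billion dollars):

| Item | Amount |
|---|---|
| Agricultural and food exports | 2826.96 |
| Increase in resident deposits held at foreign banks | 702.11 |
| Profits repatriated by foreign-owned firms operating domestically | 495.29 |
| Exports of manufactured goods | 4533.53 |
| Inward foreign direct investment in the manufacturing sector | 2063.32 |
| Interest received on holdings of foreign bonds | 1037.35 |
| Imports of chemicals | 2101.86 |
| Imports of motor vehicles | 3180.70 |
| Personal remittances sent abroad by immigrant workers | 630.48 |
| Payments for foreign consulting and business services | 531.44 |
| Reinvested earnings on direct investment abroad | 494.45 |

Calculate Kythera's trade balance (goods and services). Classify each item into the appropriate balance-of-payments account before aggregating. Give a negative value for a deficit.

Goods: 4533.53 - 3180.70 - 2101.86 + 2826.96 = 2077.93
Services: -531.44
Trade balance = 2077.93 + (-531.44) = 1546.49
(Excluded from the trade balance — financial account: increase in resident deposits held at foreign banks 702.11, inward foreign direct investment in the manufacturing sector 2063.32; primary income: profits repatriated by foreign-owned firms operating domestically 495.29, interest received on holdings of foreign bonds 1037.35, reinvested earnings on direct investment abroad 494.45; secondary income: personal remittances sent abroad by immigrant workers 630.48.)

1546.49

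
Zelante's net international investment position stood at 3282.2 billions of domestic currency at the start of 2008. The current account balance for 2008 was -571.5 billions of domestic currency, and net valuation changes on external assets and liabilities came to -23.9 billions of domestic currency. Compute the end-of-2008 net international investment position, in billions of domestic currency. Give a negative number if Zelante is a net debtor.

Change in NIIP = current account + net valuation change = -571.5 + (-23.9) = -595.4
End-of-year NIIP = 3282.2 + (-595.4) = 2686.8

2686.8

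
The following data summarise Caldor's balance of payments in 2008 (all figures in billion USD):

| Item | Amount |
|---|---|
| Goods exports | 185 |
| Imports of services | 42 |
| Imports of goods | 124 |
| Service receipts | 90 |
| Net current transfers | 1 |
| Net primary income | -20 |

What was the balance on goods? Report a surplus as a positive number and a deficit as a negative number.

Goods balance = 185 - 124 = 61

61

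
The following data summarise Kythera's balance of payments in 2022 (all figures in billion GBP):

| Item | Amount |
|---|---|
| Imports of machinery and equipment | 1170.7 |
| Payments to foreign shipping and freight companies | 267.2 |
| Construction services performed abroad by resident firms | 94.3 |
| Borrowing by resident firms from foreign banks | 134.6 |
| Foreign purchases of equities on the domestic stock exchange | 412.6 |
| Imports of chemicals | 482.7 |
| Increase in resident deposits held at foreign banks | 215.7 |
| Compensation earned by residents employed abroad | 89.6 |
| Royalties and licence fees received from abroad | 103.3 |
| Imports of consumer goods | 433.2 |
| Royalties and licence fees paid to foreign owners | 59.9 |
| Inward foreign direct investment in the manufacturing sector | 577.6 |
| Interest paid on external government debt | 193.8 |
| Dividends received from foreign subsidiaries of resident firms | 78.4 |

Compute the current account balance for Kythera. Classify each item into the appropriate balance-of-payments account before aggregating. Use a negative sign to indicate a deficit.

Goods: -1170.7 - 433.2 - 482.7 = -2086.6
Services: -59.9 + 103.3 + 94.3 - 267.2 = -129.5
Primary income: 89.6 + 78.4 - 193.8 = -25.8
Current account = (-2086.6) + (-129.5) + (-25.8) = -2241.9
(Excluded from the current account — financial account: borrowing by resident firms from foreign banks 134.6, foreign purchases of equities on the domestic stock exchange 412.6, increase in resident deposits held at foreign banks 215.7, inward foreign direct investment in the manufacturing sector 577.6.)

-2241.9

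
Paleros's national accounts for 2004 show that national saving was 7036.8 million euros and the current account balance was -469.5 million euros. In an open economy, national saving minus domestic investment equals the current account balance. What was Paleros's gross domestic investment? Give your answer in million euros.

7506.3

I = S - CA = 7036.8 - (-469.5) = 7506.3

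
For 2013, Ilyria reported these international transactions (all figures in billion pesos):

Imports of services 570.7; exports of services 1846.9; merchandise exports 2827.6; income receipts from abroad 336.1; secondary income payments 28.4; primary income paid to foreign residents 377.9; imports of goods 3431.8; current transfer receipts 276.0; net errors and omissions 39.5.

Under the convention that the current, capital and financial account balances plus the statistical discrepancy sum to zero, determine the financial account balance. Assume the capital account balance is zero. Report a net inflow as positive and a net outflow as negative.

-917.3

Goods balance = 2827.6 - 3431.8 = -604.2
Services balance = 1846.9 - 570.7 = 1276.2
Trade balance (goods + services) = -604.2 + 1276.2 = 672.0
Net primary income = 336.1 - 377.9 = -41.8
Net secondary income = 276.0 - 28.4 = 247.6
Current account = 672.0 + (-41.8) + 247.6 = 877.8
Financial account = -(877.8 + 39.5) = -917.3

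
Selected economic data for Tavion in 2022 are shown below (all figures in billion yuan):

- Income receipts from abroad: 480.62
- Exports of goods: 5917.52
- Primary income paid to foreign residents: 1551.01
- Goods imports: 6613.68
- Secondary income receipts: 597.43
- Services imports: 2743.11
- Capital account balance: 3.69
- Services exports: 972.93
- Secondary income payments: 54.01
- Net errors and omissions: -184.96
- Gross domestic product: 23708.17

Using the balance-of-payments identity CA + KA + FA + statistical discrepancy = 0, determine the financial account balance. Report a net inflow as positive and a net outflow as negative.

Goods balance = 5917.52 - 6613.68 = -696.16
Services balance = 972.93 - 2743.11 = -1770.18
Trade balance (goods + services) = -696.16 + (-1770.18) = -2466.34
Net primary income = 480.62 - 1551.01 = -1070.39
Net secondary income = 597.43 - 54.01 = 543.42
Current account = -2466.34 + (-1070.39) + 543.42 = -2993.31
Financial account = -(-2993.31 + 3.69 + (-184.96)) = 3174.58

3174.58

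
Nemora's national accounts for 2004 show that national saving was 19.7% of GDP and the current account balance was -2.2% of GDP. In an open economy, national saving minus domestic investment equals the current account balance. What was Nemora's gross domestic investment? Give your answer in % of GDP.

S - I = CA (net lending to the rest of the world).
I = S - CA = 19.7 - (-2.2) = 21.9

21.9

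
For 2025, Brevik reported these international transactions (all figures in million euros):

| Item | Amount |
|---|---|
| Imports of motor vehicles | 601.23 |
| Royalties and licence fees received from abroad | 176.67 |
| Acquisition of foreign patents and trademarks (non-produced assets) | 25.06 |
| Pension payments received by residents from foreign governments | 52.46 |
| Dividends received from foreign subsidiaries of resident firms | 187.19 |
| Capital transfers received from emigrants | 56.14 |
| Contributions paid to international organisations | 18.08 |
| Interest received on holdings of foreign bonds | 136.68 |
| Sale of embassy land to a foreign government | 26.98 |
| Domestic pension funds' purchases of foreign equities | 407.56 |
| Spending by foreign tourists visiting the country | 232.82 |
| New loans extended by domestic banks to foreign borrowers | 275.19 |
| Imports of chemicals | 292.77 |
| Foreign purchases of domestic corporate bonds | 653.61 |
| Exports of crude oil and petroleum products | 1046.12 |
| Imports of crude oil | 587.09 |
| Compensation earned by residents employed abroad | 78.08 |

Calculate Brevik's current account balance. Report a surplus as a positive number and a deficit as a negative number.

Goods: -292.77 - 601.23 - 587.09 + 1046.12 = -434.97
Services: 232.82 + 176.67 = 409.49
Primary income: 136.68 + 187.19 + 78.08 = 401.95
Secondary income: -18.08 + 52.46 = 34.38
Current account = (-434.97) + 409.49 + 401.95 + 34.38 = 410.85
(Excluded from the current account — capital account: acquisition of foreign patents and trademarks (non-produced assets) 25.06, capital transfers received from emigrants 56.14, sale of embassy land to a foreign government 26.98; financial account: domestic pension funds' purchases of foreign equities 407.56, new loans extended by domestic banks to foreign borrowers 275.19, foreign purchases of domestic corporate bonds 653.61.)

410.85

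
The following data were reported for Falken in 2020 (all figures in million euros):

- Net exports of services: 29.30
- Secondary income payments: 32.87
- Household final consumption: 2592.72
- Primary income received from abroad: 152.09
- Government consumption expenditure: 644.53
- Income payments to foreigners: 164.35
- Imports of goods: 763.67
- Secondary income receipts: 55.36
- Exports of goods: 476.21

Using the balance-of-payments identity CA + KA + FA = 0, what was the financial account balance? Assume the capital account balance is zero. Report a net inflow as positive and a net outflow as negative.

Goods balance = 476.21 - 763.67 = -287.46
Services balance = 29.30
Trade balance (goods + services) = -287.46 + 29.30 = -258.16
Net primary income = 152.09 - 164.35 = -12.26
Net secondary income = 55.36 - 32.87 = 22.49
Current account = -258.16 + (-12.26) + 22.49 = -247.93
Financial account = -(-247.93) = 247.93

247.93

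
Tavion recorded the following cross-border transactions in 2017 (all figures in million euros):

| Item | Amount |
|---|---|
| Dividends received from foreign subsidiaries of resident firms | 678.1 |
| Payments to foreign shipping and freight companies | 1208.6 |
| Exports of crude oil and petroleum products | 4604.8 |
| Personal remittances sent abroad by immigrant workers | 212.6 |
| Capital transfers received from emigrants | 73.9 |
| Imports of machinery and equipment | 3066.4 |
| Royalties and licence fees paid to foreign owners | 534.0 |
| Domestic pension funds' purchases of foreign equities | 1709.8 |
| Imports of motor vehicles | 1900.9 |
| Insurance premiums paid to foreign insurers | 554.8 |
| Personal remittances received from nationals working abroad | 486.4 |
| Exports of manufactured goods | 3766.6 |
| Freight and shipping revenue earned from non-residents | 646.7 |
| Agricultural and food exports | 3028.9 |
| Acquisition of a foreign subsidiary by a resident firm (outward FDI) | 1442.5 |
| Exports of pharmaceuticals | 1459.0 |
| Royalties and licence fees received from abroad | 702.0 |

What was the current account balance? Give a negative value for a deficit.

Goods: 1459.0 - 1900.9 + 3766.6 + 4604.8 + 3028.9 - 3066.4 = 7892.0
Services: 646.7 + 702.0 - 554.8 - 1208.6 - 534.0 = -948.7
Primary income: 678.1
Secondary income: 486.4 - 212.6 = 273.8
Current account = 7892.0 + (-948.7) + 678.1 + 273.8 = 7895.2
(Excluded from the current account — capital account: capital transfers received from emigrants 73.9; financial account: domestic pension funds' purchases of foreign equities 1709.8, acquisition of a foreign subsidiary by a resident firm (outward FDI) 1442.5.)

7895.2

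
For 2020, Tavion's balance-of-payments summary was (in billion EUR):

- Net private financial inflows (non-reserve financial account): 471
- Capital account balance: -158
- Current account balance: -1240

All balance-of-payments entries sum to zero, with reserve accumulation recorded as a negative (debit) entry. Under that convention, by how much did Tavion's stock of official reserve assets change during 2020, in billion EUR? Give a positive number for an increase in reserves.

Official reserve transactions balance = -((-1240) + (-158) + 471) = 927
An accumulation of reserves is recorded as a debit (negative entry), so the change in the stock of reserves is the negative of that balance.
Change in official reserves = -(927) = -927

-927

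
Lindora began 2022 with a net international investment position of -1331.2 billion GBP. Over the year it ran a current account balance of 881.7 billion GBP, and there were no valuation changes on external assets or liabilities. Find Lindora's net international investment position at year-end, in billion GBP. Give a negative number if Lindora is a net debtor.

With no valuation effects, change in NIIP = current account = 881.7
End-of-year NIIP = -1331.2 + 881.7 = -449.5

-449.5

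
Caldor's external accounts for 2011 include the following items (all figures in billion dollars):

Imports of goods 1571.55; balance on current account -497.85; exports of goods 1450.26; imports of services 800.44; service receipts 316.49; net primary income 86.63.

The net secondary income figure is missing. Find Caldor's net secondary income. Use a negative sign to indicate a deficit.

Current account = goods balance + services balance + net primary income + net secondary income
Sum of the known components = -518.61
Net secondary income = CA - (known components) = -497.85 - (-518.61) = 20.76

20.76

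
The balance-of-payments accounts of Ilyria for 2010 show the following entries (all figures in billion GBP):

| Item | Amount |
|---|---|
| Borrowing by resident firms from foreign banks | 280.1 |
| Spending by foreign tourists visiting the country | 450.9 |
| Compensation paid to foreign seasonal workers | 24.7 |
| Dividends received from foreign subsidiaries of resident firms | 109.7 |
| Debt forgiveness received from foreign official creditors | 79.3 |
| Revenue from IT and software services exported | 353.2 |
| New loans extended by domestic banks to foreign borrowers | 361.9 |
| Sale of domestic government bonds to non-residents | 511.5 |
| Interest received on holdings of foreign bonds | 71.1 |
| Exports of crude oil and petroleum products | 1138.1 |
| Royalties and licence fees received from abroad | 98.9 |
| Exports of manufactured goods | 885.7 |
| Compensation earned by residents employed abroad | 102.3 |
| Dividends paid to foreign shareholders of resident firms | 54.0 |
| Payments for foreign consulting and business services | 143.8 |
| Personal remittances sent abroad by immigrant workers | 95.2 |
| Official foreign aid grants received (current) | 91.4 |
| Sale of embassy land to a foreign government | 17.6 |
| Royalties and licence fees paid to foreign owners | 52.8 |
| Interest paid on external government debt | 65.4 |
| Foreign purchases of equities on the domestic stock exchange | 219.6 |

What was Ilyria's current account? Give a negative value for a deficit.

Goods: 1138.1 + 885.7 = 2023.8
Services: -143.8 + 98.9 + 450.9 + 353.2 - 52.8 = 706.4
Primary income: -24.7 - 65.4 + 71.1 + 102.3 - 54.0 + 109.7 = 139.0
Secondary income: -95.2 + 91.4 = -3.8
Current account = 2023.8 + 706.4 + 139.0 + (-3.8) = 2865.4
(Excluded from the current account — financial account: borrowing by resident firms from foreign banks 280.1, new loans extended by domestic banks to foreign borrowers 361.9, sale of domestic government bonds to non-residents 511.5, foreign purchases of equities on the domestic stock exchange 219.6; capital account: debt forgiveness received from foreign official creditors 79.3, sale of embassy land to a foreign government 17.6.)

2865.4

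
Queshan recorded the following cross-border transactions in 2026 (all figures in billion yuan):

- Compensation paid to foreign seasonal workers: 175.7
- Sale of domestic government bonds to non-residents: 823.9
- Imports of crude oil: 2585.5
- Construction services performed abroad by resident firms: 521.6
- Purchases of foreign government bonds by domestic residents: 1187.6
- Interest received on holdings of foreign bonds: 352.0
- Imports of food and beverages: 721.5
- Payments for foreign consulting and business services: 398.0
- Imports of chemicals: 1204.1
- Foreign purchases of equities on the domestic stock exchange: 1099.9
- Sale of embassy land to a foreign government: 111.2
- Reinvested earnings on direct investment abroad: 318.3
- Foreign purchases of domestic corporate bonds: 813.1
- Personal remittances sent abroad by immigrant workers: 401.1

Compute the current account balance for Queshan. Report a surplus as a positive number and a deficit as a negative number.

-4294.0

Goods: -721.5 - 1204.1 - 2585.5 = -4511.1
Services: -398.0 + 521.6 = 123.6
Primary income: -175.7 + 318.3 + 352.0 = 494.6
Secondary income: -401.1
Current account = (-4511.1) + 123.6 + 494.6 + (-401.1) = -4294.0
(Excluded from the current account — financial account: sale of domestic government bonds to non-residents 823.9, purchases of foreign government bonds by domestic residents 1187.6, foreign purchases of equities on the domestic stock exchange 1099.9, foreign purchases of domestic corporate bonds 813.1; capital account: sale of embassy land to a foreign government 111.2.)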